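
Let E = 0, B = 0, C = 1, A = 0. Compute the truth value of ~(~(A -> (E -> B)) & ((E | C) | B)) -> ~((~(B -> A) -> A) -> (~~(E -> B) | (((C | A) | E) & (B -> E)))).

0

Substituting E=0, B=0, C=1, A=0:
E -> B = 0 -> 0 = 1
A -> (E -> B) = 0 -> 1 = 1
~(A -> (E -> B)) = ~1 = 0
E | C = 0 | 1 = 1
(E | C) | B = 1 | 0 = 1
~(A -> (E -> B)) & ((E | C) | B) = 0 & 1 = 0
~(~(A -> (E -> B)) & ((E | C) | B)) = ~0 = 1
B -> A = 0 -> 0 = 1
~(B -> A) = ~1 = 0
~(B -> A) -> A = 0 -> 0 = 1
E -> B = 0 -> 0 = 1
~(E -> B) = ~1 = 0
~~(E -> B) = ~0 = 1
C | A = 1 | 0 = 1
(C | A) | E = 1 | 0 = 1
B -> E = 0 -> 0 = 1
((C | A) | E) & (B -> E) = 1 & 1 = 1
~~(E -> B) | (((C | A) | E) & (B -> E)) = 1 | 1 = 1
(~(B -> A) -> A) -> (~~(E -> B) | (((C | A) | E) & (B -> E))) = 1 -> 1 = 1
~((~(B -> A) -> A) -> (~~(E -> B) | (((C | A) | E) & (B -> E)))) = ~1 = 0
~(~(A -> (E -> B)) & ((E | C) | B)) -> ~((~(B -> A) -> A) -> (~~(E -> B) | (((C | A) | E) & (B -> E)))) = 1 -> 0 = 0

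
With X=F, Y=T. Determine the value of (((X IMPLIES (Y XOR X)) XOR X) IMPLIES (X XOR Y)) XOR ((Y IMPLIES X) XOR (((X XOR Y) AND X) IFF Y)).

T

Y XOR X = T XOR F = T
X IMPLIES (Y XOR X) = F IMPLIES T = T
(X IMPLIES (Y XOR X)) XOR X = T XOR F = T
X XOR Y = F XOR T = T
((X IMPLIES (Y XOR X)) XOR X) IMPLIES (X XOR Y) = T IMPLIES T = T
Y IMPLIES X = T IMPLIES F = F
X XOR Y = F XOR T = T
(X XOR Y) AND X = T AND F = F
((X XOR Y) AND X) IFF Y = F IFF T = F
(Y IMPLIES X) XOR (((X XOR Y) AND X) IFF Y) = F XOR F = F
(((X IMPLIES (Y XOR X)) XOR X) IMPLIES (X XOR Y)) XOR ((Y IMPLIES X) XOR (((X XOR Y) AND X) IFF Y)) = T XOR F = T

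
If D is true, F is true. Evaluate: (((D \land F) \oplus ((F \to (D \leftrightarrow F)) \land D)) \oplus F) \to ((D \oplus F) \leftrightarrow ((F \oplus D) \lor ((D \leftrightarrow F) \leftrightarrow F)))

\text{False}

D \land F = \text{True} \land \text{True} = \text{True}
D \leftrightarrow F = \text{True} \leftrightarrow \text{True} = \text{True}
F \to (D \leftrightarrow F) = \text{True} \to \text{True} = \text{True}
(F \to (D \leftrightarrow F)) \land D = \text{True} \land \text{True} = \text{True}
(D \land F) \oplus ((F \to (D \leftrightarrow F)) \land D) = \text{True} \oplus \text{True} = \text{False}
((D \land F) \oplus ((F \to (D \leftrightarrow F)) \land D)) \oplus F = \text{False} \oplus \text{True} = \text{True}
D \oplus F = \text{True} \oplus \text{True} = \text{False}
F \oplus D = \text{True} \oplus \text{True} = \text{False}
D \leftrightarrow F = \text{True} \leftrightarrow \text{True} = \text{True}
(D \leftrightarrow F) \leftrightarrow F = \text{True} \leftrightarrow \text{True} = \text{True}
(F \oplus D) \lor ((D \leftrightarrow F) \leftrightarrow F) = \text{False} \lor \text{True} = \text{True}
(D \oplus F) \leftrightarrow ((F \oplus D) \lor ((D \leftrightarrow F) \leftrightarrow F)) = \text{False} \leftrightarrow \text{True} = \text{False}
(((D \land F) \oplus ((F \to (D \leftrightarrow F)) \land D)) \oplus F) \to ((D \oplus F) \leftrightarrow ((F \oplus D) \lor ((D \leftrightarrow F) \leftrightarrow F))) = \text{True} \to \text{False} = \text{False}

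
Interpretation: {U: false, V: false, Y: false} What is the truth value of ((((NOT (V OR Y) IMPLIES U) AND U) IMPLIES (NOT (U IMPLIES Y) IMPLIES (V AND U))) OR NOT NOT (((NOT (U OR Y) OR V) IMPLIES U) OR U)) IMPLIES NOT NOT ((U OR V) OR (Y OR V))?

Substituting U=false, V=false, Y=false:
V OR Y = false OR false = false
NOT (V OR Y) = NOT false = true
NOT (V OR Y) IMPLIES U = true IMPLIES false = false
(NOT (V OR Y) IMPLIES U) AND U = false AND false = false
U IMPLIES Y = false IMPLIES false = true
NOT (U IMPLIES Y) = NOT true = false
V AND U = false AND false = false
NOT (U IMPLIES Y) IMPLIES (V AND U) = false IMPLIES false = true
((NOT (V OR Y) IMPLIES U) AND U) IMPLIES (NOT (U IMPLIES Y) IMPLIES (V AND U)) = false IMPLIES true = true
U OR Y = false OR false = false
NOT (U OR Y) = NOT false = true
NOT (U OR Y) OR V = true OR false = true
(NOT (U OR Y) OR V) IMPLIES U = true IMPLIES false = false
((NOT (U OR Y) OR V) IMPLIES U) OR U = false OR false = false
NOT (((NOT (U OR Y) OR V) IMPLIES U) OR U) = NOT false = true
NOT NOT (((NOT (U OR Y) OR V) IMPLIES U) OR U) = NOT true = false
(((NOT (V OR Y) IMPLIES U) AND U) IMPLIES (NOT (U IMPLIES Y) IMPLIES (V AND U))) OR NOT NOT (((NOT (U OR Y) OR V) IMPLIES U) OR U) = true OR false = true
U OR V = false OR false = false
Y OR V = false OR false = false
(U OR V) OR (Y OR V) = false OR false = false
NOT ((U OR V) OR (Y OR V)) = NOT false = true
NOT NOT ((U OR V) OR (Y OR V)) = NOT true = false
((((NOT (V OR Y) IMPLIES U) AND U) IMPLIES (NOT (U IMPLIES Y) IMPLIES (V AND U))) OR NOT NOT (((NOT (U OR Y) OR V) IMPLIES U) OR U)) IMPLIES NOT NOT ((U OR V) OR (Y OR V)) = true IMPLIES false = false

false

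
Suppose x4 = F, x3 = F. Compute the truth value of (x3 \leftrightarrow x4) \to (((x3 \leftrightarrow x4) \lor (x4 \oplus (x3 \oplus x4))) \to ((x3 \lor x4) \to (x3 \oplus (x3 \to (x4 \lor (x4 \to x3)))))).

x3 \leftrightarrow x4 = F \leftrightarrow F = T
x3 \leftrightarrow x4 = F \leftrightarrow F = T
x3 \oplus x4 = F \oplus F = F
x4 \oplus (x3 \oplus x4) = F \oplus F = F
(x3 \leftrightarrow x4) \lor (x4 \oplus (x3 \oplus x4)) = T \lor F = T
x3 \lor x4 = F \lor F = F
x4 \to x3 = F \to F = T
x4 \lor (x4 \to x3) = F \lor T = T
x3 \to (x4 \lor (x4 \to x3)) = F \to T = T
x3 \oplus (x3 \to (x4 \lor (x4 \to x3))) = F \oplus T = T
(x3 \lor x4) \to (x3 \oplus (x3 \to (x4 \lor (x4 \to x3)))) = F \to T = T
((x3 \leftrightarrow x4) \lor (x4 \oplus (x3 \oplus x4))) \to ((x3 \lor x4) \to (x3 \oplus (x3 \to (x4 \lor (x4 \to x3))))) = T \to T = T
(x3 \leftrightarrow x4) \to (((x3 \leftrightarrow x4) \lor (x4 \oplus (x3 \oplus x4))) \to ((x3 \lor x4) \to (x3 \oplus (x3 \to (x4 \lor (x4 \to x3)))))) = T \to T = T

T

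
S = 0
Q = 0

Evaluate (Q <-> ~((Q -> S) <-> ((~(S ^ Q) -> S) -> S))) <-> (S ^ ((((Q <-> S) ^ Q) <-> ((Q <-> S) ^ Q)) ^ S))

1

Substituting S=0, Q=0:
Q -> S = 0 -> 0 = 1
S ^ Q = 0 ^ 0 = 0
~(S ^ Q) = ~0 = 1
~(S ^ Q) -> S = 1 -> 0 = 0
(~(S ^ Q) -> S) -> S = 0 -> 0 = 1
(Q -> S) <-> ((~(S ^ Q) -> S) -> S) = 1 <-> 1 = 1
~((Q -> S) <-> ((~(S ^ Q) -> S) -> S)) = ~1 = 0
Q <-> ~((Q -> S) <-> ((~(S ^ Q) -> S) -> S)) = 0 <-> 0 = 1
Q <-> S = 0 <-> 0 = 1
(Q <-> S) ^ Q = 1 ^ 0 = 1
Q <-> S = 0 <-> 0 = 1
(Q <-> S) ^ Q = 1 ^ 0 = 1
((Q <-> S) ^ Q) <-> ((Q <-> S) ^ Q) = 1 <-> 1 = 1
(((Q <-> S) ^ Q) <-> ((Q <-> S) ^ Q)) ^ S = 1 ^ 0 = 1
S ^ ((((Q <-> S) ^ Q) <-> ((Q <-> S) ^ Q)) ^ S) = 0 ^ 1 = 1
(Q <-> ~((Q -> S) <-> ((~(S ^ Q) -> S) -> S))) <-> (S ^ ((((Q <-> S) ^ Q) <-> ((Q <-> S) ^ Q)) ^ S)) = 1 <-> 1 = 1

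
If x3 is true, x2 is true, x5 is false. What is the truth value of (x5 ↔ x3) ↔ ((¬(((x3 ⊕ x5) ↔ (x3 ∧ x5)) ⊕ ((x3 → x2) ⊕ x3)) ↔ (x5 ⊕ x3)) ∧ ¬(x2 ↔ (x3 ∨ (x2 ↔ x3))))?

T

x5 ↔ x3 = F ↔ T = F
x3 ⊕ x5 = T ⊕ F = T
x3 ∧ x5 = T ∧ F = F
(x3 ⊕ x5) ↔ (x3 ∧ x5) = T ↔ F = F
x3 → x2 = T → T = T
(x3 → x2) ⊕ x3 = T ⊕ T = F
((x3 ⊕ x5) ↔ (x3 ∧ x5)) ⊕ ((x3 → x2) ⊕ x3) = F ⊕ F = F
¬(((x3 ⊕ x5) ↔ (x3 ∧ x5)) ⊕ ((x3 → x2) ⊕ x3)) = ¬F = T
x5 ⊕ x3 = F ⊕ T = T
¬(((x3 ⊕ x5) ↔ (x3 ∧ x5)) ⊕ ((x3 → x2) ⊕ x3)) ↔ (x5 ⊕ x3) = T ↔ T = T
x2 ↔ x3 = T ↔ T = T
x3 ∨ (x2 ↔ x3) = T ∨ T = T
x2 ↔ (x3 ∨ (x2 ↔ x3)) = T ↔ T = T
¬(x2 ↔ (x3 ∨ (x2 ↔ x3))) = ¬T = F
(¬(((x3 ⊕ x5) ↔ (x3 ∧ x5)) ⊕ ((x3 → x2) ⊕ x3)) ↔ (x5 ⊕ x3)) ∧ ¬(x2 ↔ (x3 ∨ (x2 ↔ x3))) = T ∧ F = F
(x5 ↔ x3) ↔ ((¬(((x3 ⊕ x5) ↔ (x3 ∧ x5)) ⊕ ((x3 → x2) ⊕ x3)) ↔ (x5 ⊕ x3)) ∧ ¬(x2 ↔ (x3 ∨ (x2 ↔ x3)))) = F ↔ F = T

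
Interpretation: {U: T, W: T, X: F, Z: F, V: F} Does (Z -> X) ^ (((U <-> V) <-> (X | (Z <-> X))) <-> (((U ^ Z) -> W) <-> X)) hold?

Substituting U=T, W=T, X=F, Z=F, V=F:
Z -> X = F -> F = T
U <-> V = T <-> F = F
Z <-> X = F <-> F = T
X | (Z <-> X) = F | T = T
(U <-> V) <-> (X | (Z <-> X)) = F <-> T = F
U ^ Z = T ^ F = T
(U ^ Z) -> W = T -> T = T
((U ^ Z) -> W) <-> X = T <-> F = F
((U <-> V) <-> (X | (Z <-> X))) <-> (((U ^ Z) -> W) <-> X) = F <-> F = T
(Z -> X) ^ (((U <-> V) <-> (X | (Z <-> X))) <-> (((U ^ Z) -> W) <-> X)) = T ^ T = F

F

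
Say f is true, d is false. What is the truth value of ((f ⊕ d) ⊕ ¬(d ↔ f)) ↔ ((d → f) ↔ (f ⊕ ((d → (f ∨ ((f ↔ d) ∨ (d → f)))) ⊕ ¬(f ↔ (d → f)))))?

True

Substituting f=True, d=False:
f ⊕ d = True ⊕ False = True
d ↔ f = False ↔ True = False
¬(d ↔ f) = ¬False = True
(f ⊕ d) ⊕ ¬(d ↔ f) = True ⊕ True = False
d → f = False → True = True
f ↔ d = True ↔ False = False
d → f = False → True = True
(f ↔ d) ∨ (d → f) = False ∨ True = True
f ∨ ((f ↔ d) ∨ (d → f)) = True ∨ True = True
d → (f ∨ ((f ↔ d) ∨ (d → f))) = False → True = True
d → f = False → True = True
f ↔ (d → f) = True ↔ True = True
¬(f ↔ (d → f)) = ¬True = False
(d → (f ∨ ((f ↔ d) ∨ (d → f)))) ⊕ ¬(f ↔ (d → f)) = True ⊕ False = True
f ⊕ ((d → (f ∨ ((f ↔ d) ∨ (d → f)))) ⊕ ¬(f ↔ (d → f))) = True ⊕ True = False
(d → f) ↔ (f ⊕ ((d → (f ∨ ((f ↔ d) ∨ (d → f)))) ⊕ ¬(f ↔ (d → f)))) = True ↔ False = False
((f ⊕ d) ⊕ ¬(d ↔ f)) ↔ ((d → f) ↔ (f ⊕ ((d → (f ∨ ((f ↔ d) ∨ (d → f)))) ⊕ ¬(f ↔ (d → f))))) = False ↔ False = True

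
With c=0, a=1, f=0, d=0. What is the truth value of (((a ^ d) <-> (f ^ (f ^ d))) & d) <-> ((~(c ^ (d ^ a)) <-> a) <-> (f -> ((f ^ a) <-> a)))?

1

a ^ d = 1 ^ 0 = 1
f ^ d = 0 ^ 0 = 0
f ^ (f ^ d) = 0 ^ 0 = 0
(a ^ d) <-> (f ^ (f ^ d)) = 1 <-> 0 = 0
((a ^ d) <-> (f ^ (f ^ d))) & d = 0 & 0 = 0
d ^ a = 0 ^ 1 = 1
c ^ (d ^ a) = 0 ^ 1 = 1
~(c ^ (d ^ a)) = ~1 = 0
~(c ^ (d ^ a)) <-> a = 0 <-> 1 = 0
f ^ a = 0 ^ 1 = 1
(f ^ a) <-> a = 1 <-> 1 = 1
f -> ((f ^ a) <-> a) = 0 -> 1 = 1
(~(c ^ (d ^ a)) <-> a) <-> (f -> ((f ^ a) <-> a)) = 0 <-> 1 = 0
(((a ^ d) <-> (f ^ (f ^ d))) & d) <-> ((~(c ^ (d ^ a)) <-> a) <-> (f -> ((f ^ a) <-> a))) = 0 <-> 0 = 1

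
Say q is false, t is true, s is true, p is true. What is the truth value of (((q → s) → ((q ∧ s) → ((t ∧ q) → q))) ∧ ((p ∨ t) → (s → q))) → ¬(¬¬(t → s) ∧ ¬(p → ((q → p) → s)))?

T

q → s = F → T = T
q ∧ s = F ∧ T = F
t ∧ q = T ∧ F = F
(t ∧ q) → q = F → F = T
(q ∧ s) → ((t ∧ q) → q) = F → T = T
(q → s) → ((q ∧ s) → ((t ∧ q) → q)) = T → T = T
p ∨ t = T ∨ T = T
s → q = T → F = F
(p ∨ t) → (s → q) = T → F = F
((q → s) → ((q ∧ s) → ((t ∧ q) → q))) ∧ ((p ∨ t) → (s → q)) = T ∧ F = F
t → s = T → T = T
¬(t → s) = ¬T = F
¬¬(t → s) = ¬F = T
q → p = F → T = T
(q → p) → s = T → T = T
p → ((q → p) → s) = T → T = T
¬(p → ((q → p) → s)) = ¬T = F
¬¬(t → s) ∧ ¬(p → ((q → p) → s)) = T ∧ F = F
¬(¬¬(t → s) ∧ ¬(p → ((q → p) → s))) = ¬F = T
(((q → s) → ((q ∧ s) → ((t ∧ q) → q))) ∧ ((p ∨ t) → (s → q))) → ¬(¬¬(t → s) ∧ ¬(p → ((q → p) → s))) = F → T = T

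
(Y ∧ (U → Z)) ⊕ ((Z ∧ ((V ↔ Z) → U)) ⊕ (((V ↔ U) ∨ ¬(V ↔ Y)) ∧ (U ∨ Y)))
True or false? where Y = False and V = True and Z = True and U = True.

Substituting Y=False, V=True, Z=True, U=True:
U → Z = True → True = True
Y ∧ (U → Z) = False ∧ True = False
V ↔ Z = True ↔ True = True
(V ↔ Z) → U = True → True = True
Z ∧ ((V ↔ Z) → U) = True ∧ True = True
V ↔ U = True ↔ True = True
V ↔ Y = True ↔ False = False
¬(V ↔ Y) = ¬False = True
(V ↔ U) ∨ ¬(V ↔ Y) = True ∨ True = True
U ∨ Y = True ∨ False = True
((V ↔ U) ∨ ¬(V ↔ Y)) ∧ (U ∨ Y) = True ∧ True = True
(Z ∧ ((V ↔ Z) → U)) ⊕ (((V ↔ U) ∨ ¬(V ↔ Y)) ∧ (U ∨ Y)) = True ⊕ True = False
(Y ∧ (U → Z)) ⊕ ((Z ∧ ((V ↔ Z) → U)) ⊕ (((V ↔ U) ∨ ¬(V ↔ Y)) ∧ (U ∨ Y))) = False ⊕ False = False

False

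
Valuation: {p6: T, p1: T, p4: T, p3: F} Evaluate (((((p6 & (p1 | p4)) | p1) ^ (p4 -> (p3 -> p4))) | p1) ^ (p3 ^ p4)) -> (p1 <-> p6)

T

p1 | p4 = T | T = T
p6 & (p1 | p4) = T & T = T
(p6 & (p1 | p4)) | p1 = T | T = T
p3 -> p4 = F -> T = T
p4 -> (p3 -> p4) = T -> T = T
((p6 & (p1 | p4)) | p1) ^ (p4 -> (p3 -> p4)) = T ^ T = F
(((p6 & (p1 | p4)) | p1) ^ (p4 -> (p3 -> p4))) | p1 = F | T = T
p3 ^ p4 = F ^ T = T
((((p6 & (p1 | p4)) | p1) ^ (p4 -> (p3 -> p4))) | p1) ^ (p3 ^ p4) = T ^ T = F
p1 <-> p6 = T <-> T = T
(((((p6 & (p1 | p4)) | p1) ^ (p4 -> (p3 -> p4))) | p1) ^ (p3 ^ p4)) -> (p1 <-> p6) = F -> T = T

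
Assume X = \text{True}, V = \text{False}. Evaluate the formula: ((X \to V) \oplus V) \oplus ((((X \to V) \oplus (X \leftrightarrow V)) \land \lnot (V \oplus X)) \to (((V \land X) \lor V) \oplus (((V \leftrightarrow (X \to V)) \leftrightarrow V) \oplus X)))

X \to V = \text{True} \to \text{False} = \text{False}
(X \to V) \oplus V = \text{False} \oplus \text{False} = \text{False}
X \to V = \text{True} \to \text{False} = \text{False}
X \leftrightarrow V = \text{True} \leftrightarrow \text{False} = \text{False}
(X \to V) \oplus (X \leftrightarrow V) = \text{False} \oplus \text{False} = \text{False}
V \oplus X = \text{False} \oplus \text{True} = \text{True}
\lnot (V \oplus X) = \lnot \text{True} = \text{False}
((X \to V) \oplus (X \leftrightarrow V)) \land \lnot (V \oplus X) = \text{False} \land \text{False} = \text{False}
V \land X = \text{False} \land \text{True} = \text{False}
(V \land X) \lor V = \text{False} \lor \text{False} = \text{False}
X \to V = \text{True} \to \text{False} = \text{False}
V \leftrightarrow (X \to V) = \text{False} \leftrightarrow \text{False} = \text{True}
(V \leftrightarrow (X \to V)) \leftrightarrow V = \text{True} \leftrightarrow \text{False} = \text{False}
((V \leftrightarrow (X \to V)) \leftrightarrow V) \oplus X = \text{False} \oplus \text{True} = \text{True}
((V \land X) \lor V) \oplus (((V \leftrightarrow (X \to V)) \leftrightarrow V) \oplus X) = \text{False} \oplus \text{True} = \text{True}
(((X \to V) \oplus (X \leftrightarrow V)) \land \lnot (V \oplus X)) \to (((V \land X) \lor V) \oplus (((V \leftrightarrow (X \to V)) \leftrightarrow V) \oplus X)) = \text{False} \to \text{True} = \text{True}
((X \to V) \oplus V) \oplus ((((X \to V) \oplus (X \leftrightarrow V)) \land \lnot (V \oplus X)) \to (((V \land X) \lor V) \oplus (((V \leftrightarrow (X \to V)) \leftrightarrow V) \oplus X))) = \text{False} \oplus \text{True} = \text{True}

\text{True}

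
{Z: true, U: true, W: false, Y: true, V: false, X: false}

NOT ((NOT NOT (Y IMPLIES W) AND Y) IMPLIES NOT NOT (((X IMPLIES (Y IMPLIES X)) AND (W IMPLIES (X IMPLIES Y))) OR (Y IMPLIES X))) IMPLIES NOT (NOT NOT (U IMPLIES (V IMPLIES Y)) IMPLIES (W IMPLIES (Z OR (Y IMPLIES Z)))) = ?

true

Y IMPLIES W = true IMPLIES false = false
NOT (Y IMPLIES W) = NOT false = true
NOT NOT (Y IMPLIES W) = NOT true = false
NOT NOT (Y IMPLIES W) AND Y = false AND true = false
Y IMPLIES X = true IMPLIES false = false
X IMPLIES (Y IMPLIES X) = false IMPLIES false = true
X IMPLIES Y = false IMPLIES true = true
W IMPLIES (X IMPLIES Y) = false IMPLIES true = true
(X IMPLIES (Y IMPLIES X)) AND (W IMPLIES (X IMPLIES Y)) = true AND true = true
Y IMPLIES X = true IMPLIES false = false
((X IMPLIES (Y IMPLIES X)) AND (W IMPLIES (X IMPLIES Y))) OR (Y IMPLIES X) = true OR false = true
NOT (((X IMPLIES (Y IMPLIES X)) AND (W IMPLIES (X IMPLIES Y))) OR (Y IMPLIES X)) = NOT true = false
NOT NOT (((X IMPLIES (Y IMPLIES X)) AND (W IMPLIES (X IMPLIES Y))) OR (Y IMPLIES X)) = NOT false = true
(NOT NOT (Y IMPLIES W) AND Y) IMPLIES NOT NOT (((X IMPLIES (Y IMPLIES X)) AND (W IMPLIES (X IMPLIES Y))) OR (Y IMPLIES X)) = false IMPLIES true = true
NOT ((NOT NOT (Y IMPLIES W) AND Y) IMPLIES NOT NOT (((X IMPLIES (Y IMPLIES X)) AND (W IMPLIES (X IMPLIES Y))) OR (Y IMPLIES X))) = NOT true = false
V IMPLIES Y = false IMPLIES true = true
U IMPLIES (V IMPLIES Y) = true IMPLIES true = true
NOT (U IMPLIES (V IMPLIES Y)) = NOT true = false
NOT NOT (U IMPLIES (V IMPLIES Y)) = NOT false = true
Y IMPLIES Z = true IMPLIES true = true
Z OR (Y IMPLIES Z) = true OR true = true
W IMPLIES (Z OR (Y IMPLIES Z)) = false IMPLIES true = true
NOT NOT (U IMPLIES (V IMPLIES Y)) IMPLIES (W IMPLIES (Z OR (Y IMPLIES Z))) = true IMPLIES true = true
NOT (NOT NOT (U IMPLIES (V IMPLIES Y)) IMPLIES (W IMPLIES (Z OR (Y IMPLIES Z)))) = NOT true = false
NOT ((NOT NOT (Y IMPLIES W) AND Y) IMPLIES NOT NOT (((X IMPLIES (Y IMPLIES X)) AND (W IMPLIES (X IMPLIES Y))) OR (Y IMPLIES X))) IMPLIES NOT (NOT NOT (U IMPLIES (V IMPLIES Y)) IMPLIES (W IMPLIES (Z OR (Y IMPLIES Z)))) = false IMPLIES false = true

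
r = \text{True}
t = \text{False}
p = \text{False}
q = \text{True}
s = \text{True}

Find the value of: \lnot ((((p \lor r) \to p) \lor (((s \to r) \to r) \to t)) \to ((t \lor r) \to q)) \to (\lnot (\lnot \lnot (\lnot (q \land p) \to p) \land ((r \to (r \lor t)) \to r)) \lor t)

p \lor r = \text{False} \lor \text{True} = \text{True}
(p \lor r) \to p = \text{True} \to \text{False} = \text{False}
s \to r = \text{True} \to \text{True} = \text{True}
(s \to r) \to r = \text{True} \to \text{True} = \text{True}
((s \to r) \to r) \to t = \text{True} \to \text{False} = \text{False}
((p \lor r) \to p) \lor (((s \to r) \to r) \to t) = \text{False} \lor \text{False} = \text{False}
t \lor r = \text{False} \lor \text{True} = \text{True}
(t \lor r) \to q = \text{True} \to \text{True} = \text{True}
(((p \lor r) \to p) \lor (((s \to r) \to r) \to t)) \to ((t \lor r) \to q) = \text{False} \to \text{True} = \text{True}
\lnot ((((p \lor r) \to p) \lor (((s \to r) \to r) \to t)) \to ((t \lor r) \to q)) = \lnot \text{True} = \text{False}
q \land p = \text{True} \land \text{False} = \text{False}
\lnot (q \land p) = \lnot \text{False} = \text{True}
\lnot (q \land p) \to p = \text{True} \to \text{False} = \text{False}
\lnot (\lnot (q \land p) \to p) = \lnot \text{False} = \text{True}
\lnot \lnot (\lnot (q \land p) \to p) = \lnot \text{True} = \text{False}
r \lor t = \text{True} \lor \text{False} = \text{True}
r \to (r \lor t) = \text{True} \to \text{True} = \text{True}
(r \to (r \lor t)) \to r = \text{True} \to \text{True} = \text{True}
\lnot \lnot (\lnot (q \land p) \to p) \land ((r \to (r \lor t)) \to r) = \text{False} \land \text{True} = \text{False}
\lnot (\lnot \lnot (\lnot (q \land p) \to p) \land ((r \to (r \lor t)) \to r)) = \lnot \text{False} = \text{True}
\lnot (\lnot \lnot (\lnot (q \land p) \to p) \land ((r \to (r \lor t)) \to r)) \lor t = \text{True} \lor \text{False} = \text{True}
\lnot ((((p \lor r) \to p) \lor (((s \to r) \to r) \to t)) \to ((t \lor r) \to q)) \to (\lnot (\lnot \lnot (\lnot (q \land p) \to p) \land ((r \to (r \lor t)) \to r)) \lor t) = \text{False} \to \text{True} = \text{True}

\text{True}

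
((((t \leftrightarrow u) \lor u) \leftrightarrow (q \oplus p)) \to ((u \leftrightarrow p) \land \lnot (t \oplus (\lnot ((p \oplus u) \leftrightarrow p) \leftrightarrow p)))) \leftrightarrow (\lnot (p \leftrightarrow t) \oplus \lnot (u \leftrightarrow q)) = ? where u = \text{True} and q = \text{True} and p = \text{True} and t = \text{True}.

\text{False}

t \leftrightarrow u = \text{True} \leftrightarrow \text{True} = \text{True}
(t \leftrightarrow u) \lor u = \text{True} \lor \text{True} = \text{True}
q \oplus p = \text{True} \oplus \text{True} = \text{False}
((t \leftrightarrow u) \lor u) \leftrightarrow (q \oplus p) = \text{True} \leftrightarrow \text{False} = \text{False}
u \leftrightarrow p = \text{True} \leftrightarrow \text{True} = \text{True}
p \oplus u = \text{True} \oplus \text{True} = \text{False}
(p \oplus u) \leftrightarrow p = \text{False} \leftrightarrow \text{True} = \text{False}
\lnot ((p \oplus u) \leftrightarrow p) = \lnot \text{False} = \text{True}
\lnot ((p \oplus u) \leftrightarrow p) \leftrightarrow p = \text{True} \leftrightarrow \text{True} = \text{True}
t \oplus (\lnot ((p \oplus u) \leftrightarrow p) \leftrightarrow p) = \text{True} \oplus \text{True} = \text{False}
\lnot (t \oplus (\lnot ((p \oplus u) \leftrightarrow p) \leftrightarrow p)) = \lnot \text{False} = \text{True}
(u \leftrightarrow p) \land \lnot (t \oplus (\lnot ((p \oplus u) \leftrightarrow p) \leftrightarrow p)) = \text{True} \land \text{True} = \text{True}
(((t \leftrightarrow u) \lor u) \leftrightarrow (q \oplus p)) \to ((u \leftrightarrow p) \land \lnot (t \oplus (\lnot ((p \oplus u) \leftrightarrow p) \leftrightarrow p))) = \text{False} \to \text{True} = \text{True}
p \leftrightarrow t = \text{True} \leftrightarrow \text{True} = \text{True}
\lnot (p \leftrightarrow t) = \lnot \text{True} = \text{False}
u \leftrightarrow q = \text{True} \leftrightarrow \text{True} = \text{True}
\lnot (u \leftrightarrow q) = \lnot \text{True} = \text{False}
\lnot (p \leftrightarrow t) \oplus \lnot (u \leftrightarrow q) = \text{False} \oplus \text{False} = \text{False}
((((t \leftrightarrow u) \lor u) \leftrightarrow (q \oplus p)) \to ((u \leftrightarrow p) \land \lnot (t \oplus (\lnot ((p \oplus u) \leftrightarrow p) \leftrightarrow p)))) \leftrightarrow (\lnot (p \leftrightarrow t) \oplus \lnot (u \leftrightarrow q)) = \text{True} \leftrightarrow \text{False} = \text{False}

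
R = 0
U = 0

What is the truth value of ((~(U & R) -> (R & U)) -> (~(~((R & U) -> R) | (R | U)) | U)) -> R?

U & R = 0 & 0 = 0
~(U & R) = ~0 = 1
R & U = 0 & 0 = 0
~(U & R) -> (R & U) = 1 -> 0 = 0
R & U = 0 & 0 = 0
(R & U) -> R = 0 -> 0 = 1
~((R & U) -> R) = ~1 = 0
R | U = 0 | 0 = 0
~((R & U) -> R) | (R | U) = 0 | 0 = 0
~(~((R & U) -> R) | (R | U)) = ~0 = 1
~(~((R & U) -> R) | (R | U)) | U = 1 | 0 = 1
(~(U & R) -> (R & U)) -> (~(~((R & U) -> R) | (R | U)) | U) = 0 -> 1 = 1
((~(U & R) -> (R & U)) -> (~(~((R & U) -> R) | (R | U)) | U)) -> R = 1 -> 0 = 0

0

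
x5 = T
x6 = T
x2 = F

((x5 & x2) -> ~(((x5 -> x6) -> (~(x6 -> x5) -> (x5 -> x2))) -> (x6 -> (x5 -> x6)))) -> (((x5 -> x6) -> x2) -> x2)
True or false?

x5 & x2 = T & F = F
x5 -> x6 = T -> T = T
x6 -> x5 = T -> T = T
~(x6 -> x5) = ~T = F
x5 -> x2 = T -> F = F
~(x6 -> x5) -> (x5 -> x2) = F -> F = T
(x5 -> x6) -> (~(x6 -> x5) -> (x5 -> x2)) = T -> T = T
x5 -> x6 = T -> T = T
x6 -> (x5 -> x6) = T -> T = T
((x5 -> x6) -> (~(x6 -> x5) -> (x5 -> x2))) -> (x6 -> (x5 -> x6)) = T -> T = T
~(((x5 -> x6) -> (~(x6 -> x5) -> (x5 -> x2))) -> (x6 -> (x5 -> x6))) = ~T = F
(x5 & x2) -> ~(((x5 -> x6) -> (~(x6 -> x5) -> (x5 -> x2))) -> (x6 -> (x5 -> x6))) = F -> F = T
x5 -> x6 = T -> T = T
(x5 -> x6) -> x2 = T -> F = F
((x5 -> x6) -> x2) -> x2 = F -> F = T
((x5 & x2) -> ~(((x5 -> x6) -> (~(x6 -> x5) -> (x5 -> x2))) -> (x6 -> (x5 -> x6)))) -> (((x5 -> x6) -> x2) -> x2) = T -> T = T

T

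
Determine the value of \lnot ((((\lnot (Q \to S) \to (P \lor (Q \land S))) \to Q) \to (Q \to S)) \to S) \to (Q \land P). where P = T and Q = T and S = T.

T

Q \to S = T \to T = T
\lnot (Q \to S) = \lnot T = F
Q \land S = T \land T = T
P \lor (Q \land S) = T \lor T = T
\lnot (Q \to S) \to (P \lor (Q \land S)) = F \to T = T
(\lnot (Q \to S) \to (P \lor (Q \land S))) \to Q = T \to T = T
Q \to S = T \to T = T
((\lnot (Q \to S) \to (P \lor (Q \land S))) \to Q) \to (Q \to S) = T \to T = T
(((\lnot (Q \to S) \to (P \lor (Q \land S))) \to Q) \to (Q \to S)) \to S = T \to T = T
\lnot ((((\lnot (Q \to S) \to (P \lor (Q \land S))) \to Q) \to (Q \to S)) \to S) = \lnot T = F
Q \land P = T \land T = T
\lnot ((((\lnot (Q \to S) \to (P \lor (Q \land S))) \to Q) \to (Q \to S)) \to S) \to (Q \land P) = F \to T = T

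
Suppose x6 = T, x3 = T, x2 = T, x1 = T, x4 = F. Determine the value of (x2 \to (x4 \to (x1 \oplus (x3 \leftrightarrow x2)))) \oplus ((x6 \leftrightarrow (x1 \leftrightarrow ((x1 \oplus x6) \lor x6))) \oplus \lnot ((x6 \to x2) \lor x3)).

Substituting x6=T, x3=T, x2=T, x1=T, x4=F:
x3 \leftrightarrow x2 = T \leftrightarrow T = T
x1 \oplus (x3 \leftrightarrow x2) = T \oplus T = F
x4 \to (x1 \oplus (x3 \leftrightarrow x2)) = F \to F = T
x2 \to (x4 \to (x1 \oplus (x3 \leftrightarrow x2))) = T \to T = T
x1 \oplus x6 = T \oplus T = F
(x1 \oplus x6) \lor x6 = F \lor T = T
x1 \leftrightarrow ((x1 \oplus x6) \lor x6) = T \leftrightarrow T = T
x6 \leftrightarrow (x1 \leftrightarrow ((x1 \oplus x6) \lor x6)) = T \leftrightarrow T = T
x6 \to x2 = T \to T = T
(x6 \to x2) \lor x3 = T \lor T = T
\lnot ((x6 \to x2) \lor x3) = \lnot T = F
(x6 \leftrightarrow (x1 \leftrightarrow ((x1 \oplus x6) \lor x6))) \oplus \lnot ((x6 \to x2) \lor x3) = T \oplus F = T
(x2 \to (x4 \to (x1 \oplus (x3 \leftrightarrow x2)))) \oplus ((x6 \leftrightarrow (x1 \leftrightarrow ((x1 \oplus x6) \lor x6))) \oplus \lnot ((x6 \to x2) \lor x3)) = T \oplus T = F

F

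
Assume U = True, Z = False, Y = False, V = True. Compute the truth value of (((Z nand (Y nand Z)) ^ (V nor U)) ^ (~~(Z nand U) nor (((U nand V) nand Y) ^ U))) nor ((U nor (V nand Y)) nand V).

False

Y nand Z = False nand False = True
Z nand (Y nand Z) = False nand True = True
V nor U = True nor True = False
(Z nand (Y nand Z)) ^ (V nor U) = True ^ False = True
Z nand U = False nand True = True
~(Z nand U) = ~True = False
~~(Z nand U) = ~False = True
U nand V = True nand True = False
(U nand V) nand Y = False nand False = True
((U nand V) nand Y) ^ U = True ^ True = False
~~(Z nand U) nor (((U nand V) nand Y) ^ U) = True nor False = False
((Z nand (Y nand Z)) ^ (V nor U)) ^ (~~(Z nand U) nor (((U nand V) nand Y) ^ U)) = True ^ False = True
V nand Y = True nand False = True
U nor (V nand Y) = True nor True = False
(U nor (V nand Y)) nand V = False nand True = True
(((Z nand (Y nand Z)) ^ (V nor U)) ^ (~~(Z nand U) nor (((U nand V) nand Y) ^ U))) nor ((U nor (V nand Y)) nand V) = True nor True = False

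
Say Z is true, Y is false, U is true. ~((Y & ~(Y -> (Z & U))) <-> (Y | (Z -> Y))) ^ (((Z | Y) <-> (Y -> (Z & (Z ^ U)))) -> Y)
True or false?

Z & U = 1 & 1 = 1
Y -> (Z & U) = 0 -> 1 = 1
~(Y -> (Z & U)) = ~1 = 0
Y & ~(Y -> (Z & U)) = 0 & 0 = 0
Z -> Y = 1 -> 0 = 0
Y | (Z -> Y) = 0 | 0 = 0
(Y & ~(Y -> (Z & U))) <-> (Y | (Z -> Y)) = 0 <-> 0 = 1
~((Y & ~(Y -> (Z & U))) <-> (Y | (Z -> Y))) = ~1 = 0
Z | Y = 1 | 0 = 1
Z ^ U = 1 ^ 1 = 0
Z & (Z ^ U) = 1 & 0 = 0
Y -> (Z & (Z ^ U)) = 0 -> 0 = 1
(Z | Y) <-> (Y -> (Z & (Z ^ U))) = 1 <-> 1 = 1
((Z | Y) <-> (Y -> (Z & (Z ^ U)))) -> Y = 1 -> 0 = 0
~((Y & ~(Y -> (Z & U))) <-> (Y | (Z -> Y))) ^ (((Z | Y) <-> (Y -> (Z & (Z ^ U)))) -> Y) = 0 ^ 0 = 0

0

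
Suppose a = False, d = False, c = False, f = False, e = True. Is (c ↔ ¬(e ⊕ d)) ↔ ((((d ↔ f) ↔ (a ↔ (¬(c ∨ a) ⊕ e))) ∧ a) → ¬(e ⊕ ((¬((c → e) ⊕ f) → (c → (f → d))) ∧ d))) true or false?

True

Substituting a=False, d=False, c=False, f=False, e=True:
e ⊕ d = True ⊕ False = True
¬(e ⊕ d) = ¬True = False
c ↔ ¬(e ⊕ d) = False ↔ False = True
d ↔ f = False ↔ False = True
c ∨ a = False ∨ False = False
¬(c ∨ a) = ¬False = True
¬(c ∨ a) ⊕ e = True ⊕ True = False
a ↔ (¬(c ∨ a) ⊕ e) = False ↔ False = True
(d ↔ f) ↔ (a ↔ (¬(c ∨ a) ⊕ e)) = True ↔ True = True
((d ↔ f) ↔ (a ↔ (¬(c ∨ a) ⊕ e))) ∧ a = True ∧ False = False
c → e = False → True = True
(c → e) ⊕ f = True ⊕ False = True
¬((c → e) ⊕ f) = ¬True = False
f → d = False → False = True
c → (f → d) = False → True = True
¬((c → e) ⊕ f) → (c → (f → d)) = False → True = True
(¬((c → e) ⊕ f) → (c → (f → d))) ∧ d = True ∧ False = False
e ⊕ ((¬((c → e) ⊕ f) → (c → (f → d))) ∧ d) = True ⊕ False = True
¬(e ⊕ ((¬((c → e) ⊕ f) → (c → (f → d))) ∧ d)) = ¬True = False
(((d ↔ f) ↔ (a ↔ (¬(c ∨ a) ⊕ e))) ∧ a) → ¬(e ⊕ ((¬((c → e) ⊕ f) → (c → (f → d))) ∧ d)) = False → False = True
(c ↔ ¬(e ⊕ d)) ↔ ((((d ↔ f) ↔ (a ↔ (¬(c ∨ a) ⊕ e))) ∧ a) → ¬(e ⊕ ((¬((c → e) ⊕ f) → (c → (f → d))) ∧ d))) = True ↔ True = True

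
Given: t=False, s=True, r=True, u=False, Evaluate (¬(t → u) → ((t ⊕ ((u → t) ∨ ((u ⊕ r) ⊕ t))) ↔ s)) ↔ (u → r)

t → u = False → False = True
¬(t → u) = ¬True = False
u → t = False → False = True
u ⊕ r = False ⊕ True = True
(u ⊕ r) ⊕ t = True ⊕ False = True
(u → t) ∨ ((u ⊕ r) ⊕ t) = True ∨ True = True
t ⊕ ((u → t) ∨ ((u ⊕ r) ⊕ t)) = False ⊕ True = True
(t ⊕ ((u → t) ∨ ((u ⊕ r) ⊕ t))) ↔ s = True ↔ True = True
¬(t → u) → ((t ⊕ ((u → t) ∨ ((u ⊕ r) ⊕ t))) ↔ s) = False → True = True
u → r = False → True = True
(¬(t → u) → ((t ⊕ ((u → t) ∨ ((u ⊕ r) ⊕ t))) ↔ s)) ↔ (u → r) = True ↔ True = True

True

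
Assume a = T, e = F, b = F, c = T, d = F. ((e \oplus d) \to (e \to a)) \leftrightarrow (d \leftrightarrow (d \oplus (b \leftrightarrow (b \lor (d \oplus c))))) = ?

T

e \oplus d = F \oplus F = F
e \to a = F \to T = T
(e \oplus d) \to (e \to a) = F \to T = T
d \oplus c = F \oplus T = T
b \lor (d \oplus c) = F \lor T = T
b \leftrightarrow (b \lor (d \oplus c)) = F \leftrightarrow T = F
d \oplus (b \leftrightarrow (b \lor (d \oplus c))) = F \oplus F = F
d \leftrightarrow (d \oplus (b \leftrightarrow (b \lor (d \oplus c)))) = F \leftrightarrow F = T
((e \oplus d) \to (e \to a)) \leftrightarrow (d \leftrightarrow (d \oplus (b \leftrightarrow (b \lor (d \oplus c))))) = T \leftrightarrow T = T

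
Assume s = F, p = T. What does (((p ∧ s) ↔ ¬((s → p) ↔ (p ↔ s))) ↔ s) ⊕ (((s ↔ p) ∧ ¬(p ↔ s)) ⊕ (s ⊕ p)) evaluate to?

F

p ∧ s = T ∧ F = F
s → p = F → T = T
p ↔ s = T ↔ F = F
(s → p) ↔ (p ↔ s) = T ↔ F = F
¬((s → p) ↔ (p ↔ s)) = ¬F = T
(p ∧ s) ↔ ¬((s → p) ↔ (p ↔ s)) = F ↔ T = F
((p ∧ s) ↔ ¬((s → p) ↔ (p ↔ s))) ↔ s = F ↔ F = T
s ↔ p = F ↔ T = F
p ↔ s = T ↔ F = F
¬(p ↔ s) = ¬F = T
(s ↔ p) ∧ ¬(p ↔ s) = F ∧ T = F
s ⊕ p = F ⊕ T = T
((s ↔ p) ∧ ¬(p ↔ s)) ⊕ (s ⊕ p) = F ⊕ T = T
(((p ∧ s) ↔ ¬((s → p) ↔ (p ↔ s))) ↔ s) ⊕ (((s ↔ p) ∧ ¬(p ↔ s)) ⊕ (s ⊕ p)) = T ⊕ T = F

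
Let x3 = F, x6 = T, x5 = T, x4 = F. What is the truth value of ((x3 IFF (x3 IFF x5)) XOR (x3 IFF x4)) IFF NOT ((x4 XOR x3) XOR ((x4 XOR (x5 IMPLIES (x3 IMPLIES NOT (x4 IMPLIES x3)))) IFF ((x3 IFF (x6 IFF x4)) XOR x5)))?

F

x3 IFF x5 = F IFF T = F
x3 IFF (x3 IFF x5) = F IFF F = T
x3 IFF x4 = F IFF F = T
(x3 IFF (x3 IFF x5)) XOR (x3 IFF x4) = T XOR T = F
x4 XOR x3 = F XOR F = F
x4 IMPLIES x3 = F IMPLIES F = T
NOT (x4 IMPLIES x3) = NOT T = F
x3 IMPLIES NOT (x4 IMPLIES x3) = F IMPLIES F = T
x5 IMPLIES (x3 IMPLIES NOT (x4 IMPLIES x3)) = T IMPLIES T = T
x4 XOR (x5 IMPLIES (x3 IMPLIES NOT (x4 IMPLIES x3))) = F XOR T = T
x6 IFF x4 = T IFF F = F
x3 IFF (x6 IFF x4) = F IFF F = T
(x3 IFF (x6 IFF x4)) XOR x5 = T XOR T = F
(x4 XOR (x5 IMPLIES (x3 IMPLIES NOT (x4 IMPLIES x3)))) IFF ((x3 IFF (x6 IFF x4)) XOR x5) = T IFF F = F
(x4 XOR x3) XOR ((x4 XOR (x5 IMPLIES (x3 IMPLIES NOT (x4 IMPLIES x3)))) IFF ((x3 IFF (x6 IFF x4)) XOR x5)) = F XOR F = F
NOT ((x4 XOR x3) XOR ((x4 XOR (x5 IMPLIES (x3 IMPLIES NOT (x4 IMPLIES x3)))) IFF ((x3 IFF (x6 IFF x4)) XOR x5))) = NOT F = T
((x3 IFF (x3 IFF x5)) XOR (x3 IFF x4)) IFF NOT ((x4 XOR x3) XOR ((x4 XOR (x5 IMPLIES (x3 IMPLIES NOT (x4 IMPLIES x3)))) IFF ((x3 IFF (x6 IFF x4)) XOR x5))) = F IFF T = F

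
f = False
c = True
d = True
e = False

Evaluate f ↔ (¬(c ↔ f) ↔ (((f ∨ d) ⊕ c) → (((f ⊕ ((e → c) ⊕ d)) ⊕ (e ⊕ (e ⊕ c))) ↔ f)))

False

c ↔ f = True ↔ False = False
¬(c ↔ f) = ¬False = True
f ∨ d = False ∨ True = True
(f ∨ d) ⊕ c = True ⊕ True = False
e → c = False → True = True
(e → c) ⊕ d = True ⊕ True = False
f ⊕ ((e → c) ⊕ d) = False ⊕ False = False
e ⊕ c = False ⊕ True = True
e ⊕ (e ⊕ c) = False ⊕ True = True
(f ⊕ ((e → c) ⊕ d)) ⊕ (e ⊕ (e ⊕ c)) = False ⊕ True = True
((f ⊕ ((e → c) ⊕ d)) ⊕ (e ⊕ (e ⊕ c))) ↔ f = True ↔ False = False
((f ∨ d) ⊕ c) → (((f ⊕ ((e → c) ⊕ d)) ⊕ (e ⊕ (e ⊕ c))) ↔ f) = False → False = True
¬(c ↔ f) ↔ (((f ∨ d) ⊕ c) → (((f ⊕ ((e → c) ⊕ d)) ⊕ (e ⊕ (e ⊕ c))) ↔ f)) = True ↔ True = True
f ↔ (¬(c ↔ f) ↔ (((f ∨ d) ⊕ c) → (((f ⊕ ((e → c) ⊕ d)) ⊕ (e ⊕ (e ⊕ c))) ↔ f))) = False ↔ True = False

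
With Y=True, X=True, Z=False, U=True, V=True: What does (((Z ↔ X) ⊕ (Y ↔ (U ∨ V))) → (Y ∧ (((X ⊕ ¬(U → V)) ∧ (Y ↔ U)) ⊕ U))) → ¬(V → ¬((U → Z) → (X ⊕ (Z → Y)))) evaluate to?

True

Z ↔ X = False ↔ True = False
U ∨ V = True ∨ True = True
Y ↔ (U ∨ V) = True ↔ True = True
(Z ↔ X) ⊕ (Y ↔ (U ∨ V)) = False ⊕ True = True
U → V = True → True = True
¬(U → V) = ¬True = False
X ⊕ ¬(U → V) = True ⊕ False = True
Y ↔ U = True ↔ True = True
(X ⊕ ¬(U → V)) ∧ (Y ↔ U) = True ∧ True = True
((X ⊕ ¬(U → V)) ∧ (Y ↔ U)) ⊕ U = True ⊕ True = False
Y ∧ (((X ⊕ ¬(U → V)) ∧ (Y ↔ U)) ⊕ U) = True ∧ False = False
((Z ↔ X) ⊕ (Y ↔ (U ∨ V))) → (Y ∧ (((X ⊕ ¬(U → V)) ∧ (Y ↔ U)) ⊕ U)) = True → False = False
U → Z = True → False = False
Z → Y = False → True = True
X ⊕ (Z → Y) = True ⊕ True = False
(U → Z) → (X ⊕ (Z → Y)) = False → False = True
¬((U → Z) → (X ⊕ (Z → Y))) = ¬True = False
V → ¬((U → Z) → (X ⊕ (Z → Y))) = True → False = False
¬(V → ¬((U → Z) → (X ⊕ (Z → Y)))) = ¬False = True
(((Z ↔ X) ⊕ (Y ↔ (U ∨ V))) → (Y ∧ (((X ⊕ ¬(U → V)) ∧ (Y ↔ U)) ⊕ U))) → ¬(V → ¬((U → Z) → (X ⊕ (Z → Y)))) = False → True = True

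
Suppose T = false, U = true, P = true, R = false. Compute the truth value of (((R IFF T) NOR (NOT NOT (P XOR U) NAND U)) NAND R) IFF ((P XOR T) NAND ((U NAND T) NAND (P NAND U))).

false

Substituting T=false, U=true, P=true, R=false:
R IFF T = false IFF false = true
P XOR U = true XOR true = false
NOT (P XOR U) = NOT false = true
NOT NOT (P XOR U) = NOT true = false
NOT NOT (P XOR U) NAND U = false NAND true = true
(R IFF T) NOR (NOT NOT (P XOR U) NAND U) = true NOR true = false
((R IFF T) NOR (NOT NOT (P XOR U) NAND U)) NAND R = false NAND false = true
P XOR T = true XOR false = true
U NAND T = true NAND false = true
P NAND U = true NAND true = false
(U NAND T) NAND (P NAND U) = true NAND false = true
(P XOR T) NAND ((U NAND T) NAND (P NAND U)) = true NAND true = false
(((R IFF T) NOR (NOT NOT (P XOR U) NAND U)) NAND R) IFF ((P XOR T) NAND ((U NAND T) NAND (P NAND U))) = true IFF false = false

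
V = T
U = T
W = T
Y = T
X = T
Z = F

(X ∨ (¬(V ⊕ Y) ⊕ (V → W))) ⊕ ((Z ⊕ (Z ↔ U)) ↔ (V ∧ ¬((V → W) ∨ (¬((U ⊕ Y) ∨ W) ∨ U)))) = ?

F

Substituting V=T, U=T, W=T, Y=T, X=T, Z=F:
V ⊕ Y = T ⊕ T = F
¬(V ⊕ Y) = ¬F = T
V → W = T → T = T
¬(V ⊕ Y) ⊕ (V → W) = T ⊕ T = F
X ∨ (¬(V ⊕ Y) ⊕ (V → W)) = T ∨ F = T
Z ↔ U = F ↔ T = F
Z ⊕ (Z ↔ U) = F ⊕ F = F
V → W = T → T = T
U ⊕ Y = T ⊕ T = F
(U ⊕ Y) ∨ W = F ∨ T = T
¬((U ⊕ Y) ∨ W) = ¬T = F
¬((U ⊕ Y) ∨ W) ∨ U = F ∨ T = T
(V → W) ∨ (¬((U ⊕ Y) ∨ W) ∨ U) = T ∨ T = T
¬((V → W) ∨ (¬((U ⊕ Y) ∨ W) ∨ U)) = ¬T = F
V ∧ ¬((V → W) ∨ (¬((U ⊕ Y) ∨ W) ∨ U)) = T ∧ F = F
(Z ⊕ (Z ↔ U)) ↔ (V ∧ ¬((V → W) ∨ (¬((U ⊕ Y) ∨ W) ∨ U))) = F ↔ F = T
(X ∨ (¬(V ⊕ Y) ⊕ (V → W))) ⊕ ((Z ⊕ (Z ↔ U)) ↔ (V ∧ ¬((V → W) ∨ (¬((U ⊕ Y) ∨ W) ∨ U)))) = T ⊕ T = F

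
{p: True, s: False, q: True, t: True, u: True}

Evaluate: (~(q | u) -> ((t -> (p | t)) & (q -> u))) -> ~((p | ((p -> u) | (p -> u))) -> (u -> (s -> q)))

False

q | u = True | True = True
~(q | u) = ~True = False
p | t = True | True = True
t -> (p | t) = True -> True = True
q -> u = True -> True = True
(t -> (p | t)) & (q -> u) = True & True = True
~(q | u) -> ((t -> (p | t)) & (q -> u)) = False -> True = True
p -> u = True -> True = True
p -> u = True -> True = True
(p -> u) | (p -> u) = True | True = True
p | ((p -> u) | (p -> u)) = True | True = True
s -> q = False -> True = True
u -> (s -> q) = True -> True = True
(p | ((p -> u) | (p -> u))) -> (u -> (s -> q)) = True -> True = True
~((p | ((p -> u) | (p -> u))) -> (u -> (s -> q))) = ~True = False
(~(q | u) -> ((t -> (p | t)) & (q -> u))) -> ~((p | ((p -> u) | (p -> u))) -> (u -> (s -> q))) = True -> False = False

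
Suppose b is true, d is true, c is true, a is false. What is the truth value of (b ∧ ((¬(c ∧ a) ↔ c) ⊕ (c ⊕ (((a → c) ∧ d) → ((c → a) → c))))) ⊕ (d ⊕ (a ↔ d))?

F

c ∧ a = T ∧ F = F
¬(c ∧ a) = ¬F = T
¬(c ∧ a) ↔ c = T ↔ T = T
a → c = F → T = T
(a → c) ∧ d = T ∧ T = T
c → a = T → F = F
(c → a) → c = F → T = T
((a → c) ∧ d) → ((c → a) → c) = T → T = T
c ⊕ (((a → c) ∧ d) → ((c → a) → c)) = T ⊕ T = F
(¬(c ∧ a) ↔ c) ⊕ (c ⊕ (((a → c) ∧ d) → ((c → a) → c))) = T ⊕ F = T
b ∧ ((¬(c ∧ a) ↔ c) ⊕ (c ⊕ (((a → c) ∧ d) → ((c → a) → c)))) = T ∧ T = T
a ↔ d = F ↔ T = F
d ⊕ (a ↔ d) = T ⊕ F = T
(b ∧ ((¬(c ∧ a) ↔ c) ⊕ (c ⊕ (((a → c) ∧ d) → ((c → a) → c))))) ⊕ (d ⊕ (a ↔ d)) = T ⊕ T = F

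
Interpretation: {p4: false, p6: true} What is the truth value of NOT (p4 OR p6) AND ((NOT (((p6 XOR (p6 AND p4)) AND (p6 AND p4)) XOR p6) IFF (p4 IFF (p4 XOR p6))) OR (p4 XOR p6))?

p4 OR p6 = false OR true = true
NOT (p4 OR p6) = NOT true = false
p6 AND p4 = true AND false = false
p6 XOR (p6 AND p4) = true XOR false = true
p6 AND p4 = true AND false = false
(p6 XOR (p6 AND p4)) AND (p6 AND p4) = true AND false = false
((p6 XOR (p6 AND p4)) AND (p6 AND p4)) XOR p6 = false XOR true = true
NOT (((p6 XOR (p6 AND p4)) AND (p6 AND p4)) XOR p6) = NOT true = false
p4 XOR p6 = false XOR true = true
p4 IFF (p4 XOR p6) = false IFF true = false
NOT (((p6 XOR (p6 AND p4)) AND (p6 AND p4)) XOR p6) IFF (p4 IFF (p4 XOR p6)) = false IFF false = true
p4 XOR p6 = false XOR true = true
(NOT (((p6 XOR (p6 AND p4)) AND (p6 AND p4)) XOR p6) IFF (p4 IFF (p4 XOR p6))) OR (p4 XOR p6) = true OR true = true
NOT (p4 OR p6) AND ((NOT (((p6 XOR (p6 AND p4)) AND (p6 AND p4)) XOR p6) IFF (p4 IFF (p4 XOR p6))) OR (p4 XOR p6)) = false AND true = false

false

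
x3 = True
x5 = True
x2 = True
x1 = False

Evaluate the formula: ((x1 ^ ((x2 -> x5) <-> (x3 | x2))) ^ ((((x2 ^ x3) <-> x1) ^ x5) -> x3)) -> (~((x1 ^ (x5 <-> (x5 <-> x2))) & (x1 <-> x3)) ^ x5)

True

x2 -> x5 = True -> True = True
x3 | x2 = True | True = True
(x2 -> x5) <-> (x3 | x2) = True <-> True = True
x1 ^ ((x2 -> x5) <-> (x3 | x2)) = False ^ True = True
x2 ^ x3 = True ^ True = False
(x2 ^ x3) <-> x1 = False <-> False = True
((x2 ^ x3) <-> x1) ^ x5 = True ^ True = False
(((x2 ^ x3) <-> x1) ^ x5) -> x3 = False -> True = True
(x1 ^ ((x2 -> x5) <-> (x3 | x2))) ^ ((((x2 ^ x3) <-> x1) ^ x5) -> x3) = True ^ True = False
x5 <-> x2 = True <-> True = True
x5 <-> (x5 <-> x2) = True <-> True = True
x1 ^ (x5 <-> (x5 <-> x2)) = False ^ True = True
x1 <-> x3 = False <-> True = False
(x1 ^ (x5 <-> (x5 <-> x2))) & (x1 <-> x3) = True & False = False
~((x1 ^ (x5 <-> (x5 <-> x2))) & (x1 <-> x3)) = ~False = True
~((x1 ^ (x5 <-> (x5 <-> x2))) & (x1 <-> x3)) ^ x5 = True ^ True = False
((x1 ^ ((x2 -> x5) <-> (x3 | x2))) ^ ((((x2 ^ x3) <-> x1) ^ x5) -> x3)) -> (~((x1 ^ (x5 <-> (x5 <-> x2))) & (x1 <-> x3)) ^ x5) = False -> False = True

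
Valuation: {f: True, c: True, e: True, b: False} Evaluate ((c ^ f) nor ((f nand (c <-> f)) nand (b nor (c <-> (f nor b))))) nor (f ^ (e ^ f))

False

c ^ f = True ^ True = False
c <-> f = True <-> True = True
f nand (c <-> f) = True nand True = False
f nor b = True nor False = False
c <-> (f nor b) = True <-> False = False
b nor (c <-> (f nor b)) = False nor False = True
(f nand (c <-> f)) nand (b nor (c <-> (f nor b))) = False nand True = True
(c ^ f) nor ((f nand (c <-> f)) nand (b nor (c <-> (f nor b)))) = False nor True = False
e ^ f = True ^ True = False
f ^ (e ^ f) = True ^ False = True
((c ^ f) nor ((f nand (c <-> f)) nand (b nor (c <-> (f nor b))))) nor (f ^ (e ^ f)) = False nor True = False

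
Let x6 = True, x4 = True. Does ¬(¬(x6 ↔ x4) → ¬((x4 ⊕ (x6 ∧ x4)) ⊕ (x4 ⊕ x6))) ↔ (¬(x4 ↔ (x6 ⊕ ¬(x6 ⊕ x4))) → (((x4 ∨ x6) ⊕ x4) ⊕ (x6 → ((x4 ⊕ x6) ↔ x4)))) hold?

x6 ↔ x4 = True ↔ True = True
¬(x6 ↔ x4) = ¬True = False
x6 ∧ x4 = True ∧ True = True
x4 ⊕ (x6 ∧ x4) = True ⊕ True = False
x4 ⊕ x6 = True ⊕ True = False
(x4 ⊕ (x6 ∧ x4)) ⊕ (x4 ⊕ x6) = False ⊕ False = False
¬((x4 ⊕ (x6 ∧ x4)) ⊕ (x4 ⊕ x6)) = ¬False = True
¬(x6 ↔ x4) → ¬((x4 ⊕ (x6 ∧ x4)) ⊕ (x4 ⊕ x6)) = False → True = True
¬(¬(x6 ↔ x4) → ¬((x4 ⊕ (x6 ∧ x4)) ⊕ (x4 ⊕ x6))) = ¬True = False
x6 ⊕ x4 = True ⊕ True = False
¬(x6 ⊕ x4) = ¬False = True
x6 ⊕ ¬(x6 ⊕ x4) = True ⊕ True = False
x4 ↔ (x6 ⊕ ¬(x6 ⊕ x4)) = True ↔ False = False
¬(x4 ↔ (x6 ⊕ ¬(x6 ⊕ x4))) = ¬False = True
x4 ∨ x6 = True ∨ True = True
(x4 ∨ x6) ⊕ x4 = True ⊕ True = False
x4 ⊕ x6 = True ⊕ True = False
(x4 ⊕ x6) ↔ x4 = False ↔ True = False
x6 → ((x4 ⊕ x6) ↔ x4) = True → False = False
((x4 ∨ x6) ⊕ x4) ⊕ (x6 → ((x4 ⊕ x6) ↔ x4)) = False ⊕ False = False
¬(x4 ↔ (x6 ⊕ ¬(x6 ⊕ x4))) → (((x4 ∨ x6) ⊕ x4) ⊕ (x6 → ((x4 ⊕ x6) ↔ x4))) = True → False = False
¬(¬(x6 ↔ x4) → ¬((x4 ⊕ (x6 ∧ x4)) ⊕ (x4 ⊕ x6))) ↔ (¬(x4 ↔ (x6 ⊕ ¬(x6 ⊕ x4))) → (((x4 ∨ x6) ⊕ x4) ⊕ (x6 → ((x4 ⊕ x6) ↔ x4)))) = False ↔ False = True

True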